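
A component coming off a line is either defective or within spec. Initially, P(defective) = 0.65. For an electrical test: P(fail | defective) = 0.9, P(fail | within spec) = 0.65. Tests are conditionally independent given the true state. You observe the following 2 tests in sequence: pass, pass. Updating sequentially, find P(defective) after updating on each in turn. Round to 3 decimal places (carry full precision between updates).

0.132

After 'pass': P(defective) = 0.1·0.6500 / (0.1·0.6500 + 0.35·0.3500) ≈ 0.3467
After 'pass': P(defective) = 0.1·0.3467 / (0.1·0.3467 + 0.35·0.6533) ≈ 0.1316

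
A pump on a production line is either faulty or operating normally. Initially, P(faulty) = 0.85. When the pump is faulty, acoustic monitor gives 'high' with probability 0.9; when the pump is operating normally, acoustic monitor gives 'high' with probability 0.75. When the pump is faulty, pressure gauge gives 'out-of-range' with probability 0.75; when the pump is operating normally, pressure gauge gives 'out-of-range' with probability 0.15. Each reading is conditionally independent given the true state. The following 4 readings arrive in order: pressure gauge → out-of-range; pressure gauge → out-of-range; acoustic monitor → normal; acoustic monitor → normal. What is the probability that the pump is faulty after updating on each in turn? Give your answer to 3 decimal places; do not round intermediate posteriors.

After pressure gauge='out-of-range': P(faulty) = 0.75·0.8500 / (0.75·0.8500 + 0.15·0.1500) ≈ 0.9659
After pressure gauge='out-of-range': P(faulty) = 0.75·0.9659 / (0.75·0.9659 + 0.15·0.0341) ≈ 0.9930
After acoustic monitor='normal': P(faulty) = 0.1·0.9930 / (0.1·0.9930 + 0.25·0.0070) ≈ 0.9827
After acoustic monitor='normal': P(faulty) = 0.1·0.9827 / (0.1·0.9827 + 0.25·0.0173) ≈ 0.9577

0.958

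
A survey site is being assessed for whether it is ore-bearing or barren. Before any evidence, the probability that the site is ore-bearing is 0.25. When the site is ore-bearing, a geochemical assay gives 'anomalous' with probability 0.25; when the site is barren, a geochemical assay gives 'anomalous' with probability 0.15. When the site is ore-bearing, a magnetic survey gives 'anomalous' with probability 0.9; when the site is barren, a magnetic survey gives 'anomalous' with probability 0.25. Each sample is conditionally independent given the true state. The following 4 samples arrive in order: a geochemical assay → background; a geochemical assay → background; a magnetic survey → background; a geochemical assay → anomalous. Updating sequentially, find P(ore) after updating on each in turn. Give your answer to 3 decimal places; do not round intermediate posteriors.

0.055

After a geochemical assay='background': P(ore) = 0.75·0.2500 / (0.75·0.2500 + 0.85·0.7500) ≈ 0.2273
After a geochemical assay='background': P(ore) = 0.75·0.2273 / (0.75·0.2273 + 0.85·0.7727) ≈ 0.2060
After a magnetic survey='background': P(ore) = 0.1·0.2060 / (0.1·0.2060 + 0.75·0.7940) ≈ 0.0334
After a geochemical assay='anomalous': P(ore) = 0.25·0.0334 / (0.25·0.0334 + 0.15·0.9666) ≈ 0.0545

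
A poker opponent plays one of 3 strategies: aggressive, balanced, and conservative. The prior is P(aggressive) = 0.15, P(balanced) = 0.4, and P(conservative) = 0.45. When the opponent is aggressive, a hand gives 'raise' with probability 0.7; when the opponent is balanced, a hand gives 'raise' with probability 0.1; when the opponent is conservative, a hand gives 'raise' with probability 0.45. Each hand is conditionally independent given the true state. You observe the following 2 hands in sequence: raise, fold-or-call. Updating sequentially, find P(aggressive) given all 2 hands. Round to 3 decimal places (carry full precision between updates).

0.176

After 'raise': normaliser = 0.7·0.1500 + 0.1·0.4000 + 0.45·0.4500; P(aggressive) ≈ 0.3022, P(balanced) ≈ 0.1151, P(conservative) ≈ 0.5827
After 'fold-or-call': normaliser = 0.3·0.3022 + 0.9·0.1151 + 0.55·0.5827; P(aggressive) ≈ 0.1761, P(balanced) ≈ 0.2013, P(conservative) ≈ 0.6226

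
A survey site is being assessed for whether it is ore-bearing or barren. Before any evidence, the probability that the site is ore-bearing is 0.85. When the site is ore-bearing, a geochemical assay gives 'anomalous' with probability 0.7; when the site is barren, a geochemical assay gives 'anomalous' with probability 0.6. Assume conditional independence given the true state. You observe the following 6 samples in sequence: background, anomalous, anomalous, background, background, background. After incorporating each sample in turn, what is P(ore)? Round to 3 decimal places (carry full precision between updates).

After 'background': P(ore) = 0.3·0.8500 / (0.3·0.8500 + 0.4·0.1500) ≈ 0.8095
After 'anomalous': P(ore) = 0.7·0.8095 / (0.7·0.8095 + 0.6·0.1905) ≈ 0.8322
After 'anomalous': P(ore) = 0.7·0.8322 / (0.7·0.8322 + 0.6·0.1678) ≈ 0.8526
After 'background': P(ore) = 0.3·0.8526 / (0.3·0.8526 + 0.4·0.1474) ≈ 0.8127
After 'background': P(ore) = 0.3·0.8127 / (0.3·0.8127 + 0.4·0.1873) ≈ 0.7649
After 'background': P(ore) = 0.3·0.7649 / (0.3·0.7649 + 0.4·0.2351) ≈ 0.7093

0.709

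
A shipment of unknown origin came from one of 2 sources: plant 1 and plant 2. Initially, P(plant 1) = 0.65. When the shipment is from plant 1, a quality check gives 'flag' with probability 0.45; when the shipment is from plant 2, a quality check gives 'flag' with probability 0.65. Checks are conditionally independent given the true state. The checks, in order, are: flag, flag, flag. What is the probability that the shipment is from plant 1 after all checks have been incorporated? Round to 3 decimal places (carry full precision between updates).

After 'flag': P(plant 1) = 0.45·0.6500 / (0.45·0.6500 + 0.65·0.3500) ≈ 0.5625
After 'flag': P(plant 1) = 0.45·0.5625 / (0.45·0.5625 + 0.65·0.4375) ≈ 0.4709
After 'flag': P(plant 1) = 0.45·0.4709 / (0.45·0.4709 + 0.65·0.5291) ≈ 0.3813

0.381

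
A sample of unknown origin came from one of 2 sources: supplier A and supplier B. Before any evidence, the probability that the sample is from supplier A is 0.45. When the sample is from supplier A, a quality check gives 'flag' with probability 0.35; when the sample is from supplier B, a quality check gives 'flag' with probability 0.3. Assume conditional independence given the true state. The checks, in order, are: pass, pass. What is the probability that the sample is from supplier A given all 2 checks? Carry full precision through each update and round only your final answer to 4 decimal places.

Each posterior becomes the prior for the next update.
After 'pass': P(supplier A) = 0.65·0.4500 / (0.65·0.4500 + 0.7·0.5500) ≈ 0.4317
After 'pass': P(supplier A) = 0.65·0.4317 / (0.65·0.4317 + 0.7·0.5683) ≈ 0.4137

0.4137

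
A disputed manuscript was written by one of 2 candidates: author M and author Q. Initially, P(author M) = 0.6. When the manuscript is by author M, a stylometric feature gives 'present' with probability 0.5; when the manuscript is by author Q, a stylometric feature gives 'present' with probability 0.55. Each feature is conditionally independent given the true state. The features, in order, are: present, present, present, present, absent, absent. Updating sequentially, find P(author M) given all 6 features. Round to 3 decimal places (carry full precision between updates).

After 'present': P(author M) = 0.5·0.6000 / (0.5·0.6000 + 0.55·0.4000) ≈ 0.5769
After 'present': P(author M) = 0.5·0.5769 / (0.5·0.5769 + 0.55·0.4231) ≈ 0.5535
After 'present': P(author M) = 0.5·0.5535 / (0.5·0.5535 + 0.55·0.4465) ≈ 0.5298
After 'present': P(author M) = 0.5·0.5298 / (0.5·0.5298 + 0.55·0.4702) ≈ 0.5061
After 'absent': P(author M) = 0.5·0.5061 / (0.5·0.5061 + 0.45·0.4939) ≈ 0.5324
After 'absent': P(author M) = 0.5·0.5324 / (0.5·0.5324 + 0.45·0.4676) ≈ 0.5585

0.558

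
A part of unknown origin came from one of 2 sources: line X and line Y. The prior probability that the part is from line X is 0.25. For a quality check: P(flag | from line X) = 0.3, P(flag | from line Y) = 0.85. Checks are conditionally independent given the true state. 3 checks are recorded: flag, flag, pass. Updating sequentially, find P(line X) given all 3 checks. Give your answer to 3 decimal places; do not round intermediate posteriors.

0.162

Each posterior becomes the prior for the next update.
After 'flag': P(line X) = 0.3·0.2500 / (0.3·0.2500 + 0.85·0.7500) ≈ 0.1053
After 'flag': P(line X) = 0.3·0.1053 / (0.3·0.1053 + 0.85·0.8947) ≈ 0.0399
After 'pass': P(line X) = 0.7·0.0399 / (0.7·0.0399 + 0.15·0.9601) ≈ 0.1623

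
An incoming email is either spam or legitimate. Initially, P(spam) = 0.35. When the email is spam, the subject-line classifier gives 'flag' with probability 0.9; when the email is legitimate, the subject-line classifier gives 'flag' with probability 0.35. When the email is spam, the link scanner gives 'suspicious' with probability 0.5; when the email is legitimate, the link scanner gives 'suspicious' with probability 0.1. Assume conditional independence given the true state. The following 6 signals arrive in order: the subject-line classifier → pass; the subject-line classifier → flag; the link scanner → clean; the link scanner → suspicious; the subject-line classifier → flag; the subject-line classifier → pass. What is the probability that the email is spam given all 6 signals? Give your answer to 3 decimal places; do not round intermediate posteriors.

0.190

After the subject-line classifier='pass': P(spam) = 0.1·0.3500 / (0.1·0.3500 + 0.65·0.6500) ≈ 0.0765
After the subject-line classifier='flag': P(spam) = 0.9·0.0765 / (0.9·0.0765 + 0.35·0.9235) ≈ 0.1756
After the link scanner='clean': P(spam) = 0.5·0.1756 / (0.5·0.1756 + 0.9·0.8244) ≈ 0.1058
After the link scanner='suspicious': P(spam) = 0.5·0.1058 / (0.5·0.1058 + 0.1·0.8942) ≈ 0.3717
After the subject-line classifier='flag': P(spam) = 0.9·0.3717 / (0.9·0.3717 + 0.35·0.6283) ≈ 0.6034
After the subject-line classifier='pass': P(spam) = 0.1·0.6034 / (0.1·0.6034 + 0.65·0.3966) ≈ 0.1897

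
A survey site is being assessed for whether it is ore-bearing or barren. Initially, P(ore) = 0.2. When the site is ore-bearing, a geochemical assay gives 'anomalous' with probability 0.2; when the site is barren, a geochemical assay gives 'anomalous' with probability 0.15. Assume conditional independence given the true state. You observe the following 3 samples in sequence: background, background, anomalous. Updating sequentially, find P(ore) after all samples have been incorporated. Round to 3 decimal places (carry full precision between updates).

0.228

After 'background': P(ore) = 0.8·0.2000 / (0.8·0.2000 + 0.85·0.8000) ≈ 0.1905
After 'background': P(ore) = 0.8·0.1905 / (0.8·0.1905 + 0.85·0.8095) ≈ 0.1813
After 'anomalous': P(ore) = 0.2·0.1813 / (0.2·0.1813 + 0.15·0.8187) ≈ 0.2280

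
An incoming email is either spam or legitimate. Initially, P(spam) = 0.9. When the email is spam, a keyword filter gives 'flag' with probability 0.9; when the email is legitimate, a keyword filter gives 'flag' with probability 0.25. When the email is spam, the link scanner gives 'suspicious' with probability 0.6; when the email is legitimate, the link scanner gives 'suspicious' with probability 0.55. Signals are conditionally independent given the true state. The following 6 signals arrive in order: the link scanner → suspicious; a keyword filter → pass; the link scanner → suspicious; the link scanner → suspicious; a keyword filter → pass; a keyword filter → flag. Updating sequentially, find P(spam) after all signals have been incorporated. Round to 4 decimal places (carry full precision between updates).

Apply Bayes' rule sequentially, carrying P(spam) forward.
After the link scanner='suspicious': P(spam) = 0.6·0.9000 / (0.6·0.9000 + 0.55·0.1000) ≈ 0.9076
After a keyword filter='pass': P(spam) = 0.1·0.9076 / (0.1·0.9076 + 0.75·0.0924) ≈ 0.5669
After the link scanner='suspicious': P(spam) = 0.6·0.5669 / (0.6·0.5669 + 0.55·0.4331) ≈ 0.5882
After the link scanner='suspicious': P(spam) = 0.6·0.5882 / (0.6·0.5882 + 0.55·0.4118) ≈ 0.6091
After a keyword filter='pass': P(spam) = 0.1·0.6091 / (0.1·0.6091 + 0.75·0.3909) ≈ 0.1720
After a keyword filter='flag': P(spam) = 0.9·0.1720 / (0.9·0.1720 + 0.25·0.8280) ≈ 0.4279

0.4279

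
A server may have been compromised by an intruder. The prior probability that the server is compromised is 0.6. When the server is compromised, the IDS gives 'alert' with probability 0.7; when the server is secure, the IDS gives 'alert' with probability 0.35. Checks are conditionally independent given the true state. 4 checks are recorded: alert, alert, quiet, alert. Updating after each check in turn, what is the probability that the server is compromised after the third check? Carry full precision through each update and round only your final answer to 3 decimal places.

0.735

Each posterior becomes the prior for the next update.
After 'alert': P(compromised) = 0.7·0.6000 / (0.7·0.6000 + 0.35·0.4000) ≈ 0.7500
After 'alert': P(compromised) = 0.7·0.7500 / (0.7·0.7500 + 0.35·0.2500) ≈ 0.8571
After 'quiet': P(compromised) = 0.3·0.8571 / (0.3·0.8571 + 0.65·0.1429) ≈ 0.7347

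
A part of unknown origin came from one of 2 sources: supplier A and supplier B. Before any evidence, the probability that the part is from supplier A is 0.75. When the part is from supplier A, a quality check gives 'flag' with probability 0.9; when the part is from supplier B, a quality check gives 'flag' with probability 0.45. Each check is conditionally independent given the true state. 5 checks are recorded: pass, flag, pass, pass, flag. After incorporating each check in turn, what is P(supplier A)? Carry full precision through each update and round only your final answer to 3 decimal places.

0.067

Apply Bayes' rule sequentially, carrying P(supplier A) forward.
After 'pass': P(supplier A) = 0.1·0.7500 / (0.1·0.7500 + 0.55·0.2500) ≈ 0.3529
After 'flag': P(supplier A) = 0.9·0.3529 / (0.9·0.3529 + 0.45·0.6471) ≈ 0.5217
After 'pass': P(supplier A) = 0.1·0.5217 / (0.1·0.5217 + 0.55·0.4783) ≈ 0.1655
After 'pass': P(supplier A) = 0.1·0.1655 / (0.1·0.1655 + 0.55·0.8345) ≈ 0.0348
After 'flag': P(supplier A) = 0.9·0.0348 / (0.9·0.0348 + 0.45·0.9652) ≈ 0.0673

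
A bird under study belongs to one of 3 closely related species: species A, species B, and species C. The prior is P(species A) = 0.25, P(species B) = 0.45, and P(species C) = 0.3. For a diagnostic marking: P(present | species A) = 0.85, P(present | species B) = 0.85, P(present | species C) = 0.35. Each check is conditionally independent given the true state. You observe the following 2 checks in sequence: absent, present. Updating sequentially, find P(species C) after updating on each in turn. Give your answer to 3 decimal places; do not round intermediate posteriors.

After 'absent': normaliser = 0.15·0.2500 + 0.15·0.4500 + 0.65·0.3000; P(species A) ≈ 0.1250, P(species B) ≈ 0.2250, P(species C) ≈ 0.6500
After 'present': normaliser = 0.85·0.1250 + 0.85·0.2250 + 0.35·0.6500; P(species A) ≈ 0.2024, P(species B) ≈ 0.3643, P(species C) ≈ 0.4333

0.433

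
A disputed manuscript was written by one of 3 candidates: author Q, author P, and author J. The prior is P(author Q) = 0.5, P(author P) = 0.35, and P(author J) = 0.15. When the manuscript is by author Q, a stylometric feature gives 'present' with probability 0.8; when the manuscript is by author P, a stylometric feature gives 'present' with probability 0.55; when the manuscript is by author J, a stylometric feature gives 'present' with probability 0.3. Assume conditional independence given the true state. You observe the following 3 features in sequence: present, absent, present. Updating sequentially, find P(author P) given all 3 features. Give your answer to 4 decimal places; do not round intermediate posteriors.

0.3934

After 'present': normaliser = 0.8·0.5000 + 0.55·0.3500 + 0.3·0.1500; P(author Q) ≈ 0.6275, P(author P) ≈ 0.3020, P(author J) ≈ 0.0706
After 'absent': normaliser = 0.2·0.6275 + 0.45·0.3020 + 0.7·0.0706; P(author Q) ≈ 0.4038, P(author P) ≈ 0.4372, P(author J) ≈ 0.1590
After 'present': normaliser = 0.8·0.4038 + 0.55·0.4372 + 0.3·0.1590; P(author Q) ≈ 0.5285, P(author P) ≈ 0.3934, P(author J) ≈ 0.0780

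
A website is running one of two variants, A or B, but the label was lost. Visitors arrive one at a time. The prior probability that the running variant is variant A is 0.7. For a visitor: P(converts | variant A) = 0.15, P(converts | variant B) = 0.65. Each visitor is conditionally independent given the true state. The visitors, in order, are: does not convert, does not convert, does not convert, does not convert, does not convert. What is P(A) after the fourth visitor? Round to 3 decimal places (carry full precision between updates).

After 'does not convert': P(A) = 0.85·0.7000 / (0.85·0.7000 + 0.35·0.3000) ≈ 0.8500
After 'does not convert': P(A) = 0.85·0.8500 / (0.85·0.8500 + 0.35·0.1500) ≈ 0.9323
After 'does not convert': P(A) = 0.85·0.9323 / (0.85·0.9323 + 0.35·0.0677) ≈ 0.9709
After 'does not convert': P(A) = 0.85·0.9709 / (0.85·0.9709 + 0.35·0.0291) ≈ 0.9878

0.988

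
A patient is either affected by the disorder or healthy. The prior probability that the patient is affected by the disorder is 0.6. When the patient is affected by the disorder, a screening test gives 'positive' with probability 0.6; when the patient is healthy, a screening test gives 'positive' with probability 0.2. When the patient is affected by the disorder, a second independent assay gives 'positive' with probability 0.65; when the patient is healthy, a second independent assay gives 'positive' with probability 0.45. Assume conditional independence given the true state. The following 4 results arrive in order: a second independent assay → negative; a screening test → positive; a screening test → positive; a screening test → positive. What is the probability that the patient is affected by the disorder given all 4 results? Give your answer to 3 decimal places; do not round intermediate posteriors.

0.963

After a second independent assay='negative': P(affected) = 0.35·0.6000 / (0.35·0.6000 + 0.55·0.4000) ≈ 0.4884
After a screening test='positive': P(affected) = 0.6·0.4884 / (0.6·0.4884 + 0.2·0.5116) ≈ 0.7412
After a screening test='positive': P(affected) = 0.6·0.7412 / (0.6·0.7412 + 0.2·0.2588) ≈ 0.8957
After a screening test='positive': P(affected) = 0.6·0.8957 / (0.6·0.8957 + 0.2·0.1043) ≈ 0.9626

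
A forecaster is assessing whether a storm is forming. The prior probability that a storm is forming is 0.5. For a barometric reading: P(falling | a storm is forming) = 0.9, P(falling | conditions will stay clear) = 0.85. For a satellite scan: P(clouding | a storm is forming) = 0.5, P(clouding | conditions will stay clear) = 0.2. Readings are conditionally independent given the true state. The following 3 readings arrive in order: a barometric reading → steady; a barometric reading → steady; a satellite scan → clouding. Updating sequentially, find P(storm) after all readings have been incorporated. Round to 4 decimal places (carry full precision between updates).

After a barometric reading='steady': P(storm) = 0.1·0.5000 / (0.1·0.5000 + 0.15·0.5000) ≈ 0.4000
After a barometric reading='steady': P(storm) = 0.1·0.4000 / (0.1·0.4000 + 0.15·0.6000) ≈ 0.3077
After a satellite scan='clouding': P(storm) = 0.5·0.3077 / (0.5·0.3077 + 0.2·0.6923) ≈ 0.5263

0.5263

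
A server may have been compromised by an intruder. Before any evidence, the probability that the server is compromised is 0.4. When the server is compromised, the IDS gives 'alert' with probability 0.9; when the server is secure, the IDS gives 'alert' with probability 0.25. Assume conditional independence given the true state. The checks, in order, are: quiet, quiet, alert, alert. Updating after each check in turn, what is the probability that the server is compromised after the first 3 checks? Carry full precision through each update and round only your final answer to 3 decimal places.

0.041

After 'quiet': P(compromised) = 0.1·0.4000 / (0.1·0.4000 + 0.75·0.6000) ≈ 0.0816
After 'quiet': P(compromised) = 0.1·0.0816 / (0.1·0.0816 + 0.75·0.9184) ≈ 0.0117
After 'alert': P(compromised) = 0.9·0.0117 / (0.9·0.0117 + 0.25·0.9883) ≈ 0.0409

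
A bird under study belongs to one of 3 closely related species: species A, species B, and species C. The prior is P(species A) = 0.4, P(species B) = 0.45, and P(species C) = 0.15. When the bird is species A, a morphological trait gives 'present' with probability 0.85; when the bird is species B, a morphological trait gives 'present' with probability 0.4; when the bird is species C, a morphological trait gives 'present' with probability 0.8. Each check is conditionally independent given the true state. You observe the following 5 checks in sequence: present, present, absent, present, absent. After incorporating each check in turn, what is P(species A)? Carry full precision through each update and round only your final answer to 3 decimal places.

Each posterior becomes the prior for the next update.
After 'present': normaliser = 0.85·0.4000 + 0.4·0.4500 + 0.8·0.1500; P(species A) ≈ 0.5312, P(species B) ≈ 0.2812, P(species C) ≈ 0.1875
After 'present': normaliser = 0.85·0.5312 + 0.4·0.2812 + 0.8·0.1875; P(species A) ≈ 0.6324, P(species B) ≈ 0.1575, P(species C) ≈ 0.2101
After 'absent': normaliser = 0.15·0.6324 + 0.6·0.1575 + 0.2·0.2101; P(species A) ≈ 0.4099, P(species B) ≈ 0.4085, P(species C) ≈ 0.1816
After 'present': normaliser = 0.85·0.4099 + 0.4·0.4085 + 0.8·0.1816; P(species A) ≈ 0.5303, P(species B) ≈ 0.2487, P(species C) ≈ 0.2210
After 'absent': normaliser = 0.15·0.5303 + 0.6·0.2487 + 0.2·0.2210; P(species A) ≈ 0.2914, P(species B) ≈ 0.5466, P(species C) ≈ 0.1620

0.291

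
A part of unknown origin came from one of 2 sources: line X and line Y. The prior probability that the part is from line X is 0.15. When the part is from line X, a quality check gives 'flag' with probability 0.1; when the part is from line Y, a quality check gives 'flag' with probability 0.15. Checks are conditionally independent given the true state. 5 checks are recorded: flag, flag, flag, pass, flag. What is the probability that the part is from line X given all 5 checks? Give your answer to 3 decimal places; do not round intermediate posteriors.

Apply Bayes' rule sequentially, carrying P(line X) forward.
After 'flag': P(line X) = 0.1·0.1500 / (0.1·0.1500 + 0.15·0.8500) ≈ 0.1053
After 'flag': P(line X) = 0.1·0.1053 / (0.1·0.1053 + 0.15·0.8947) ≈ 0.0727
After 'flag': P(line X) = 0.1·0.0727 / (0.1·0.0727 + 0.15·0.9273) ≈ 0.0497
After 'pass': P(line X) = 0.9·0.0497 / (0.9·0.0497 + 0.85·0.9503) ≈ 0.0525
After 'flag': P(line X) = 0.1·0.0525 / (0.1·0.0525 + 0.15·0.9475) ≈ 0.0356

0.036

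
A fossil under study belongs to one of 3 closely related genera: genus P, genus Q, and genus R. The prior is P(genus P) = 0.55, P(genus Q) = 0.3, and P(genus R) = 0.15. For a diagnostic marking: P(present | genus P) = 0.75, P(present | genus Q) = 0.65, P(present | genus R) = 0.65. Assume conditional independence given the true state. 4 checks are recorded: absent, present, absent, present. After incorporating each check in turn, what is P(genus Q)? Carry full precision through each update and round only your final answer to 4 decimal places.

0.3643

Each posterior becomes the prior for the next update.
After 'absent': normaliser = 0.25·0.5500 + 0.35·0.3000 + 0.35·0.1500; P(genus P) ≈ 0.4661, P(genus Q) ≈ 0.3559, P(genus R) ≈ 0.1780
After 'present': normaliser = 0.75·0.4661 + 0.65·0.3559 + 0.65·0.1780; P(genus P) ≈ 0.5018, P(genus Q) ≈ 0.3321, P(genus R) ≈ 0.1661
After 'absent': normaliser = 0.25·0.5018 + 0.35·0.3321 + 0.35·0.1661; P(genus P) ≈ 0.4184, P(genus Q) ≈ 0.3877, P(genus R) ≈ 0.1939
After 'present': normaliser = 0.75·0.4184 + 0.65·0.3877 + 0.65·0.1939; P(genus P) ≈ 0.4536, P(genus Q) ≈ 0.3643, P(genus R) ≈ 0.1821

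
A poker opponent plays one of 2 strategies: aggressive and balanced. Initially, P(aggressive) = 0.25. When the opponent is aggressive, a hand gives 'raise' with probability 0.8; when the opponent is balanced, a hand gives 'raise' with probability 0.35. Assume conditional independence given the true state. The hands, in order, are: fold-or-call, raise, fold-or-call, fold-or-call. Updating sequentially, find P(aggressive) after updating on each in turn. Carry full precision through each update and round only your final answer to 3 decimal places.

After 'fold-or-call': P(aggressive) = 0.2·0.2500 / (0.2·0.2500 + 0.65·0.7500) ≈ 0.0930
After 'raise': P(aggressive) = 0.8·0.0930 / (0.8·0.0930 + 0.35·0.9070) ≈ 0.1899
After 'fold-or-call': P(aggressive) = 0.2·0.1899 / (0.2·0.1899 + 0.65·0.8101) ≈ 0.0673
After 'fold-or-call': P(aggressive) = 0.2·0.0673 / (0.2·0.0673 + 0.65·0.9327) ≈ 0.0217

0.022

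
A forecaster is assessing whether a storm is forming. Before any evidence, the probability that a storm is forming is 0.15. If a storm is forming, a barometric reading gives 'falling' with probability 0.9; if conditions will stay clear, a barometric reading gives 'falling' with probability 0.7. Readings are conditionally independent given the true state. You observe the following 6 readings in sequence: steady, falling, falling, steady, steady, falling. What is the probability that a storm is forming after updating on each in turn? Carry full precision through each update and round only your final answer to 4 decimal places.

0.0137

After 'steady': P(storm) = 0.1·0.1500 / (0.1·0.1500 + 0.3·0.8500) ≈ 0.0556
After 'falling': P(storm) = 0.9·0.0556 / (0.9·0.0556 + 0.7·0.9444) ≈ 0.0703
After 'falling': P(storm) = 0.9·0.0703 / (0.9·0.0703 + 0.7·0.9297) ≈ 0.0886
After 'steady': P(storm) = 0.1·0.0886 / (0.1·0.0886 + 0.3·0.9114) ≈ 0.0314
After 'steady': P(storm) = 0.1·0.0314 / (0.1·0.0314 + 0.3·0.9686) ≈ 0.0107
After 'falling': P(storm) = 0.9·0.0107 / (0.9·0.0107 + 0.7·0.9893) ≈ 0.0137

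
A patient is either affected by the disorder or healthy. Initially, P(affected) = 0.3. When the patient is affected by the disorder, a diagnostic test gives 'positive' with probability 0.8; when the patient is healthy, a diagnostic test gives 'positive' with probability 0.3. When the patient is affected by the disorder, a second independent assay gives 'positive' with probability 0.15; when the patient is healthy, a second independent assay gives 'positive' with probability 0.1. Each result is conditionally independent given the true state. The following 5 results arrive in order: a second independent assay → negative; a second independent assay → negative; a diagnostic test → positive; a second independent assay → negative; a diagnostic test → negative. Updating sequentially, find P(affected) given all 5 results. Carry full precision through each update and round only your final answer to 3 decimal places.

After a second independent assay='negative': P(affected) = 0.85·0.3000 / (0.85·0.3000 + 0.9·0.7000) ≈ 0.2881
After a second independent assay='negative': P(affected) = 0.85·0.2881 / (0.85·0.2881 + 0.9·0.7119) ≈ 0.2766
After a diagnostic test='positive': P(affected) = 0.8·0.2766 / (0.8·0.2766 + 0.3·0.7234) ≈ 0.5048
After a second independent assay='negative': P(affected) = 0.85·0.5048 / (0.85·0.5048 + 0.9·0.4952) ≈ 0.4905
After a diagnostic test='negative': P(affected) = 0.2·0.4905 / (0.2·0.4905 + 0.7·0.5095) ≈ 0.2157

0.216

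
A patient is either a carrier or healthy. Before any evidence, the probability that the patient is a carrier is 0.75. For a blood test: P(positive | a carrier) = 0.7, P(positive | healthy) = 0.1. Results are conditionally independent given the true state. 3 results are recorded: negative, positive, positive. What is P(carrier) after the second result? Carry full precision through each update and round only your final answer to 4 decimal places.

0.8750

After 'negative': P(carrier) = 0.3·0.7500 / (0.3·0.7500 + 0.9·0.2500) ≈ 0.5000
After 'positive': P(carrier) = 0.7·0.5000 / (0.7·0.5000 + 0.1·0.5000) ≈ 0.8750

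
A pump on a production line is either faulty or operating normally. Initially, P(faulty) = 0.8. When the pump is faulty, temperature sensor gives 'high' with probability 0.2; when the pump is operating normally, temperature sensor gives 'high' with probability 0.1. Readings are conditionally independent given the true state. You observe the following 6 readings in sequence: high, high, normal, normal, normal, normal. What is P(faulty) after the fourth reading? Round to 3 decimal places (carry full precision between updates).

After 'high': P(faulty) = 0.2·0.8000 / (0.2·0.8000 + 0.1·0.2000) ≈ 0.8889
After 'high': P(faulty) = 0.2·0.8889 / (0.2·0.8889 + 0.1·0.1111) ≈ 0.9412
After 'normal': P(faulty) = 0.8·0.9412 / (0.8·0.9412 + 0.9·0.0588) ≈ 0.9343
After 'normal': P(faulty) = 0.8·0.9343 / (0.8·0.9343 + 0.9·0.0657) ≈ 0.9267

0.927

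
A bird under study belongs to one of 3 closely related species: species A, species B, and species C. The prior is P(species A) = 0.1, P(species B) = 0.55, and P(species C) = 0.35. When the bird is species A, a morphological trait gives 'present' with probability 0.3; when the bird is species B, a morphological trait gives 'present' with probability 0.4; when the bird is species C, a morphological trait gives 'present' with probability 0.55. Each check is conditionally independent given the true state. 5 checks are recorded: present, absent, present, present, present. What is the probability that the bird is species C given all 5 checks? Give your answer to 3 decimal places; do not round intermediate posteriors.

After 'present': normaliser = 0.3·0.1000 + 0.4·0.5500 + 0.55·0.3500; P(species A) ≈ 0.0678, P(species B) ≈ 0.4972, P(species C) ≈ 0.4350
After 'absent': normaliser = 0.7·0.0678 + 0.6·0.4972 + 0.45·0.4350; P(species A) ≈ 0.0876, P(species B) ≈ 0.5509, P(species C) ≈ 0.3615
After 'present': normaliser = 0.3·0.0876 + 0.4·0.5509 + 0.55·0.3615; P(species A) ≈ 0.0590, P(species B) ≈ 0.4946, P(species C) ≈ 0.4463
After 'present': normaliser = 0.3·0.0590 + 0.4·0.4946 + 0.55·0.4463; P(species A) ≈ 0.0384, P(species B) ≈ 0.4291, P(species C) ≈ 0.5325
After 'present': normaliser = 0.3·0.0384 + 0.4·0.4291 + 0.55·0.5325; P(species A) ≈ 0.0242, P(species B) ≈ 0.3606, P(species C) ≈ 0.6152

0.615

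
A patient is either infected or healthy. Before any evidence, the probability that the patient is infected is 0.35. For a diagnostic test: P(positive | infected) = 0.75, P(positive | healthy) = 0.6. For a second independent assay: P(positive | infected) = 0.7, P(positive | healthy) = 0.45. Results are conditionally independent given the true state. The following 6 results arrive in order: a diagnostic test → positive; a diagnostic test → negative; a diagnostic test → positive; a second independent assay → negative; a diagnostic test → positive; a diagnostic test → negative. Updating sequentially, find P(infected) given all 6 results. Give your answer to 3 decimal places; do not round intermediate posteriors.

0.183

Apply Bayes' rule sequentially, carrying P(infected) forward.
After a diagnostic test='positive': P(infected) = 0.75·0.3500 / (0.75·0.3500 + 0.6·0.6500) ≈ 0.4023
After a diagnostic test='negative': P(infected) = 0.25·0.4023 / (0.25·0.4023 + 0.4·0.5977) ≈ 0.2961
After a diagnostic test='positive': P(infected) = 0.75·0.2961 / (0.75·0.2961 + 0.6·0.7039) ≈ 0.3446
After a second independent assay='negative': P(infected) = 0.3·0.3446 / (0.3·0.3446 + 0.55·0.6554) ≈ 0.2229
After a diagnostic test='positive': P(infected) = 0.75·0.2229 / (0.75·0.2229 + 0.6·0.7771) ≈ 0.2639
After a diagnostic test='negative': P(infected) = 0.25·0.2639 / (0.25·0.2639 + 0.4·0.7361) ≈ 0.1831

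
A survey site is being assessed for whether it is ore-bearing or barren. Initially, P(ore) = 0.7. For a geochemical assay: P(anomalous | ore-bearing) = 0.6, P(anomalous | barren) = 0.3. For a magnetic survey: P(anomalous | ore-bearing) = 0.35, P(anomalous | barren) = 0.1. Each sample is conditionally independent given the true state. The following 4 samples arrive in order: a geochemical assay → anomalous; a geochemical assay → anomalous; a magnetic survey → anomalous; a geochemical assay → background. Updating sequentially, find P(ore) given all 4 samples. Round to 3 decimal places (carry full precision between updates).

After a geochemical assay='anomalous': P(ore) = 0.6·0.7000 / (0.6·0.7000 + 0.3·0.3000) ≈ 0.8235
After a geochemical assay='anomalous': P(ore) = 0.6·0.8235 / (0.6·0.8235 + 0.3·0.1765) ≈ 0.9032
After a magnetic survey='anomalous': P(ore) = 0.35·0.9032 / (0.35·0.9032 + 0.1·0.0968) ≈ 0.9703
After a geochemical assay='background': P(ore) = 0.4·0.9703 / (0.4·0.9703 + 0.7·0.0297) ≈ 0.9492

0.949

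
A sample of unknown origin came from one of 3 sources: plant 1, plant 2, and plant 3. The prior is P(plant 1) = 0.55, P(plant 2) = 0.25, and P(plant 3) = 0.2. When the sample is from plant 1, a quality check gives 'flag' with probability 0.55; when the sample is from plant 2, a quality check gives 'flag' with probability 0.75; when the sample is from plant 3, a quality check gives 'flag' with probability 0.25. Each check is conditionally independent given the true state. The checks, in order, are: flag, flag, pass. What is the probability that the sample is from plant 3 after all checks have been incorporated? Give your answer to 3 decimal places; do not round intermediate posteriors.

0.079

After 'flag': normaliser = 0.55·0.5500 + 0.75·0.2500 + 0.25·0.2000; P(plant 1) ≈ 0.5602, P(plant 2) ≈ 0.3472, P(plant 3) ≈ 0.0926
After 'flag': normaliser = 0.55·0.5602 + 0.75·0.3472 + 0.25·0.0926; P(plant 1) ≈ 0.5207, P(plant 2) ≈ 0.4401, P(plant 3) ≈ 0.0391
After 'pass': normaliser = 0.45·0.5207 + 0.25·0.4401 + 0.75·0.0391; P(plant 1) ≈ 0.6270, P(plant 2) ≈ 0.2944, P(plant 3) ≈ 0.0785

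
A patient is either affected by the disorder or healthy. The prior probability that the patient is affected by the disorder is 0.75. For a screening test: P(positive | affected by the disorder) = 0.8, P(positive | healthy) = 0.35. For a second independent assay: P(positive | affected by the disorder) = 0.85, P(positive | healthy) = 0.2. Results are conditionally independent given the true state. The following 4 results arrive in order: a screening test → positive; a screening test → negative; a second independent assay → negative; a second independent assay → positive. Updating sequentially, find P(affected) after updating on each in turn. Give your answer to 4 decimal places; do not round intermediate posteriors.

Each posterior becomes the prior for the next update.
After a screening test='positive': P(affected) = 0.8·0.7500 / (0.8·0.7500 + 0.35·0.2500) ≈ 0.8727
After a screening test='negative': P(affected) = 0.2·0.8727 / (0.2·0.8727 + 0.65·0.1273) ≈ 0.6784
After a second independent assay='negative': P(affected) = 0.15·0.6784 / (0.15·0.6784 + 0.8·0.3216) ≈ 0.2835
After a second independent assay='positive': P(affected) = 0.85·0.2835 / (0.85·0.2835 + 0.2·0.7165) ≈ 0.6270

0.6270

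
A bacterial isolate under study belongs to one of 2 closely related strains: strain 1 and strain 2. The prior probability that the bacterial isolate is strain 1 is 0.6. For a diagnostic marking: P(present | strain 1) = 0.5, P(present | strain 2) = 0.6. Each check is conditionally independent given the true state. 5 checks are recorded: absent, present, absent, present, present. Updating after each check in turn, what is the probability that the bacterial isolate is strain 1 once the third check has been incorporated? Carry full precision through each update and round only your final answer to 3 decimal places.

0.661

After 'absent': P(strain 1) = 0.5·0.6000 / (0.5·0.6000 + 0.4·0.4000) ≈ 0.6522
After 'present': P(strain 1) = 0.5·0.6522 / (0.5·0.6522 + 0.6·0.3478) ≈ 0.6098
After 'absent': P(strain 1) = 0.5·0.6098 / (0.5·0.6098 + 0.4·0.3902) ≈ 0.6614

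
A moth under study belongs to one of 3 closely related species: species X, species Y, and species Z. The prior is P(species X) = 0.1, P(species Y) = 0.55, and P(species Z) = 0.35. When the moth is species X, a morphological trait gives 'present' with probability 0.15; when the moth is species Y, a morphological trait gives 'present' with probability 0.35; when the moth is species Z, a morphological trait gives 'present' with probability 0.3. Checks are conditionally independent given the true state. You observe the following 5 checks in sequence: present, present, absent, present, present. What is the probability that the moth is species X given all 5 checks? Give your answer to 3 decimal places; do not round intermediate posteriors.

After 'present': normaliser = 0.15·0.1000 + 0.35·0.5500 + 0.3·0.3500; P(species X) ≈ 0.0480, P(species Y) ≈ 0.6160, P(species Z) ≈ 0.3360
After 'present': normaliser = 0.15·0.0480 + 0.35·0.6160 + 0.3·0.3360; P(species X) ≈ 0.0222, P(species Y) ≈ 0.6663, P(species Z) ≈ 0.3115
After 'absent': normaliser = 0.85·0.0222 + 0.65·0.6663 + 0.7·0.3115; P(species X) ≈ 0.0282, P(species Y) ≈ 0.6463, P(species Z) ≈ 0.3254
After 'present': normaliser = 0.15·0.0282 + 0.35·0.6463 + 0.3·0.3254; P(species X) ≈ 0.0129, P(species Y) ≈ 0.6895, P(species Z) ≈ 0.2976
After 'present': normaliser = 0.15·0.0129 + 0.35·0.6895 + 0.3·0.2976; P(species X) ≈ 0.0058, P(species Y) ≈ 0.7257, P(species Z) ≈ 0.2685

0.006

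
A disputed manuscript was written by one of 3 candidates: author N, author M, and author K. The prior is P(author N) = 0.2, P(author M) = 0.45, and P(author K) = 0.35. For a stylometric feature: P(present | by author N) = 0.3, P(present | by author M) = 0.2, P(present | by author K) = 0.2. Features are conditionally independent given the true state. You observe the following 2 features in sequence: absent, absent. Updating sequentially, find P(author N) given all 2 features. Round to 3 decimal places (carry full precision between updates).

After 'absent': normaliser = 0.7·0.2000 + 0.8·0.4500 + 0.8·0.3500; P(author N) ≈ 0.1795, P(author M) ≈ 0.4615, P(author K) ≈ 0.3590
After 'absent': normaliser = 0.7·0.1795 + 0.8·0.4615 + 0.8·0.3590; P(author N) ≈ 0.1607, P(author M) ≈ 0.4721, P(author K) ≈ 0.3672

0.161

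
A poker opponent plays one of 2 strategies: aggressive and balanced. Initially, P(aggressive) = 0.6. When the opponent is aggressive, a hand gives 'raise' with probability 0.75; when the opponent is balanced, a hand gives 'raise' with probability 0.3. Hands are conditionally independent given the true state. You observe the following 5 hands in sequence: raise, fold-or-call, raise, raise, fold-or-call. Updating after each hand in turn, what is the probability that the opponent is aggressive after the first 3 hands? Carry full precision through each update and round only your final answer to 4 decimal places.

0.7700

After 'raise': P(aggressive) = 0.75·0.6000 / (0.75·0.6000 + 0.3·0.4000) ≈ 0.7895
After 'fold-or-call': P(aggressive) = 0.25·0.7895 / (0.25·0.7895 + 0.7·0.2105) ≈ 0.5725
After 'raise': P(aggressive) = 0.75·0.5725 / (0.75·0.5725 + 0.3·0.4275) ≈ 0.7700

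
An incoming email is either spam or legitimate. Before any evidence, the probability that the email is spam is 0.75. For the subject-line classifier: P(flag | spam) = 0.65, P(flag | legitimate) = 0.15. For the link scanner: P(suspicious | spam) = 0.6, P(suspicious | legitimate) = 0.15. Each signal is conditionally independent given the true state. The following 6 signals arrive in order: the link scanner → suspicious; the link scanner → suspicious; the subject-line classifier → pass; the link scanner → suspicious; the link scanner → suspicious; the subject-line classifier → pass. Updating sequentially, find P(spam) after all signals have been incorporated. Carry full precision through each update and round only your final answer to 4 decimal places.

After the link scanner='suspicious': P(spam) = 0.6·0.7500 / (0.6·0.7500 + 0.15·0.2500) ≈ 0.9231
After the link scanner='suspicious': P(spam) = 0.6·0.9231 / (0.6·0.9231 + 0.15·0.0769) ≈ 0.9796
After the subject-line classifier='pass': P(spam) = 0.35·0.9796 / (0.35·0.9796 + 0.85·0.0204) ≈ 0.9518
After the link scanner='suspicious': P(spam) = 0.6·0.9518 / (0.6·0.9518 + 0.15·0.0482) ≈ 0.9875
After the link scanner='suspicious': P(spam) = 0.6·0.9875 / (0.6·0.9875 + 0.15·0.0125) ≈ 0.9968
After the subject-line classifier='pass': P(spam) = 0.35·0.9968 / (0.35·0.9968 + 0.85·0.0032) ≈ 0.9924

0.9924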